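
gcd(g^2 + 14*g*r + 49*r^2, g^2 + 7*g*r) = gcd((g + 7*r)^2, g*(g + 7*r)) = g + 7*r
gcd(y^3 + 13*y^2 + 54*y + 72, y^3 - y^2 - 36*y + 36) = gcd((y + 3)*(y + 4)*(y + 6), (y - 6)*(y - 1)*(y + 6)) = y + 6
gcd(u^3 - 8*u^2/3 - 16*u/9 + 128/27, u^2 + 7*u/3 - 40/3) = u - 8/3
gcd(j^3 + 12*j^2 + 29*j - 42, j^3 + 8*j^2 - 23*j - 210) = j^2 + 13*j + 42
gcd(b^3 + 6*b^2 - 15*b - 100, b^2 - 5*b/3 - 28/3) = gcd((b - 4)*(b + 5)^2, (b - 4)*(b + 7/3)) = b - 4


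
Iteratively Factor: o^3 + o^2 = (o)*(o^2 + o) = o^2*(o + 1)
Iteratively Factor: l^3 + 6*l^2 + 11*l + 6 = (l + 1)*(l^2 + 5*l + 6) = (l + 1)*(l + 3)*(l + 2)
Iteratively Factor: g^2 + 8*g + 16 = (g + 4)*(g + 4)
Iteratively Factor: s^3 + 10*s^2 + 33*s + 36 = (s + 3)*(s^2 + 7*s + 12) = (s + 3)*(s + 4)*(s + 3)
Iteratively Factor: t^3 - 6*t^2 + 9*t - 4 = (t - 1)*(t^2 - 5*t + 4) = (t - 1)^2*(t - 4)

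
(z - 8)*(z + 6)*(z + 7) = z^3 + 5*z^2 - 62*z - 336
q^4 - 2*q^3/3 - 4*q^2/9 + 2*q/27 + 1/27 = (q - 1)*(q - 1/3)*(q + 1/3)^2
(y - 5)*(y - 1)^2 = y^3 - 7*y^2 + 11*y - 5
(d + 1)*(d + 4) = d^2 + 5*d + 4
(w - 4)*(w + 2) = w^2 - 2*w - 8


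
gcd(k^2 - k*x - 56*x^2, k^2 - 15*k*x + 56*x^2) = -k + 8*x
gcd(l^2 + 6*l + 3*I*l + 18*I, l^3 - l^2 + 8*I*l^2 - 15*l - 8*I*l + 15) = l + 3*I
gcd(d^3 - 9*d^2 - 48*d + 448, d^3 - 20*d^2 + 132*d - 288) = d - 8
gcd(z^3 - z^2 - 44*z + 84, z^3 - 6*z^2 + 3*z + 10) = z - 2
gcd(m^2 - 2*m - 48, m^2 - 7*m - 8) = m - 8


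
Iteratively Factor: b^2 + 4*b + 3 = (b + 3)*(b + 1)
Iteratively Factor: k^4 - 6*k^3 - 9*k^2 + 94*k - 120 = (k + 4)*(k^3 - 10*k^2 + 31*k - 30) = (k - 2)*(k + 4)*(k^2 - 8*k + 15) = (k - 3)*(k - 2)*(k + 4)*(k - 5)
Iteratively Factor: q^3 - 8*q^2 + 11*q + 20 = (q + 1)*(q^2 - 9*q + 20) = (q - 4)*(q + 1)*(q - 5)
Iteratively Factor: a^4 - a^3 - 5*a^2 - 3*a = (a)*(a^3 - a^2 - 5*a - 3) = a*(a + 1)*(a^2 - 2*a - 3) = a*(a - 3)*(a + 1)*(a + 1)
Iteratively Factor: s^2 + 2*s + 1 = (s + 1)*(s + 1)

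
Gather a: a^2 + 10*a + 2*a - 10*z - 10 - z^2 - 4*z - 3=a^2 + 12*a - z^2 - 14*z - 13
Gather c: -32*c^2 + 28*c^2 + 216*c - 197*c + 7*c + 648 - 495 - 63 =-4*c^2 + 26*c + 90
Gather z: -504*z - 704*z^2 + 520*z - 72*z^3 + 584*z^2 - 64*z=-72*z^3 - 120*z^2 - 48*z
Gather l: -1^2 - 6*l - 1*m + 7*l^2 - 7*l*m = 7*l^2 + l*(-7*m - 6) - m - 1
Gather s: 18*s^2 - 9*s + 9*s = 18*s^2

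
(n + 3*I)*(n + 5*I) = n^2 + 8*I*n - 15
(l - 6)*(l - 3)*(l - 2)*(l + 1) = l^4 - 10*l^3 + 25*l^2 - 36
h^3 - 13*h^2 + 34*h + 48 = (h - 8)*(h - 6)*(h + 1)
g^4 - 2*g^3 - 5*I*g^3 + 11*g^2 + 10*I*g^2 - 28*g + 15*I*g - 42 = (g - 3)*(g + 1)*(g - 7*I)*(g + 2*I)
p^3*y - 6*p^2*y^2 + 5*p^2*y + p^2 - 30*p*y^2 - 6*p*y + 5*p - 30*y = (p + 5)*(p - 6*y)*(p*y + 1)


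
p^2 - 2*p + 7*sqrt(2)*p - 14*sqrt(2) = (p - 2)*(p + 7*sqrt(2))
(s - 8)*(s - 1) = s^2 - 9*s + 8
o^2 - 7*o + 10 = (o - 5)*(o - 2)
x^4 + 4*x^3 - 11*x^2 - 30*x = x*(x - 3)*(x + 2)*(x + 5)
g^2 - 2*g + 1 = (g - 1)^2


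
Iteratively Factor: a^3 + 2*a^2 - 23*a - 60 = (a - 5)*(a^2 + 7*a + 12) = (a - 5)*(a + 4)*(a + 3)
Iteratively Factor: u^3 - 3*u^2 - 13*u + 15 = (u - 5)*(u^2 + 2*u - 3) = (u - 5)*(u - 1)*(u + 3)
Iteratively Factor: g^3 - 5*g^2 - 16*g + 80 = (g - 5)*(g^2 - 16) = (g - 5)*(g + 4)*(g - 4)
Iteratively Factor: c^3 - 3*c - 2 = (c - 2)*(c^2 + 2*c + 1) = (c - 2)*(c + 1)*(c + 1)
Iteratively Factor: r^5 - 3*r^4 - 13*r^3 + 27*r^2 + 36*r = (r)*(r^4 - 3*r^3 - 13*r^2 + 27*r + 36) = r*(r + 1)*(r^3 - 4*r^2 - 9*r + 36) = r*(r + 1)*(r + 3)*(r^2 - 7*r + 12) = r*(r - 4)*(r + 1)*(r + 3)*(r - 3)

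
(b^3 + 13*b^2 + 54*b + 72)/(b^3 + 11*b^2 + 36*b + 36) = (b + 4)/(b + 2)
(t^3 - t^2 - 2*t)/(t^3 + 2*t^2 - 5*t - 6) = t/(t + 3)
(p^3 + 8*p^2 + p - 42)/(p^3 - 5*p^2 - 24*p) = (p^2 + 5*p - 14)/(p*(p - 8))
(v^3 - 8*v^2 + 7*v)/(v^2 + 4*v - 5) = v*(v - 7)/(v + 5)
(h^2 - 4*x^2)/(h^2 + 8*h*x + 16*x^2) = (h^2 - 4*x^2)/(h^2 + 8*h*x + 16*x^2)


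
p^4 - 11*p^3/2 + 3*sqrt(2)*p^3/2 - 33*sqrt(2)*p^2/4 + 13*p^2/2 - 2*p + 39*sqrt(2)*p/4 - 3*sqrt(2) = (p - 4)*(p - 1)*(p - 1/2)*(p + 3*sqrt(2)/2)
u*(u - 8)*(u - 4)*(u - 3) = u^4 - 15*u^3 + 68*u^2 - 96*u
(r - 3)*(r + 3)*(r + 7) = r^3 + 7*r^2 - 9*r - 63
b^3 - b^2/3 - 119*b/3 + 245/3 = (b - 5)*(b - 7/3)*(b + 7)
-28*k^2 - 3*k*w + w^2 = (-7*k + w)*(4*k + w)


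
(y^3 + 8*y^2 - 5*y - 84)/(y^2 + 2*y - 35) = (y^2 + y - 12)/(y - 5)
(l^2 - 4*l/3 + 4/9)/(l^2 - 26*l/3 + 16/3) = (l - 2/3)/(l - 8)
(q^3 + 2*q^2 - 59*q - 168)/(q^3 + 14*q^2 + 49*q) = (q^2 - 5*q - 24)/(q*(q + 7))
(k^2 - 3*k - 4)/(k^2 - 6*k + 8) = (k + 1)/(k - 2)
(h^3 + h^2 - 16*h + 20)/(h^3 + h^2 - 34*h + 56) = (h^2 + 3*h - 10)/(h^2 + 3*h - 28)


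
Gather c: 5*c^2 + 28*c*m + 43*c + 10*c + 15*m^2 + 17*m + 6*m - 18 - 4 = 5*c^2 + c*(28*m + 53) + 15*m^2 + 23*m - 22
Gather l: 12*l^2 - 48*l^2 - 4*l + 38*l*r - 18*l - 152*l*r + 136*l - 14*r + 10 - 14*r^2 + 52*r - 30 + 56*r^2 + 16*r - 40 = -36*l^2 + l*(114 - 114*r) + 42*r^2 + 54*r - 60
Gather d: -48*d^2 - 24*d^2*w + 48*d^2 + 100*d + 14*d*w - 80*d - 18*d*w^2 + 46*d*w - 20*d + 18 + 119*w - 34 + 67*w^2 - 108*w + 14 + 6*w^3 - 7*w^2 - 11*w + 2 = -24*d^2*w + d*(-18*w^2 + 60*w) + 6*w^3 + 60*w^2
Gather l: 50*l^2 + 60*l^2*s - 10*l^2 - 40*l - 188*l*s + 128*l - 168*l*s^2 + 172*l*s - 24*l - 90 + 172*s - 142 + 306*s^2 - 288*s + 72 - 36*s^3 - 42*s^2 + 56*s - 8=l^2*(60*s + 40) + l*(-168*s^2 - 16*s + 64) - 36*s^3 + 264*s^2 - 60*s - 168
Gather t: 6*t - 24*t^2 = -24*t^2 + 6*t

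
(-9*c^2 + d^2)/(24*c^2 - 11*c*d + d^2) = (-3*c - d)/(8*c - d)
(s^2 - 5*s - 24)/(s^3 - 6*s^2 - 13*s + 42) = (s - 8)/(s^2 - 9*s + 14)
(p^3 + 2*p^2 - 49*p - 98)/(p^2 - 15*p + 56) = (p^2 + 9*p + 14)/(p - 8)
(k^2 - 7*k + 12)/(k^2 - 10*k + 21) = (k - 4)/(k - 7)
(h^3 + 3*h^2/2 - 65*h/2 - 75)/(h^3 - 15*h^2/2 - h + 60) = (h + 5)/(h - 4)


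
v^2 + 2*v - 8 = (v - 2)*(v + 4)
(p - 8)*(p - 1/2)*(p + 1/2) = p^3 - 8*p^2 - p/4 + 2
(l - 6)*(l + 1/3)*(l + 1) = l^3 - 14*l^2/3 - 23*l/3 - 2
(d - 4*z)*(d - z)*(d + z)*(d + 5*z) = d^4 + d^3*z - 21*d^2*z^2 - d*z^3 + 20*z^4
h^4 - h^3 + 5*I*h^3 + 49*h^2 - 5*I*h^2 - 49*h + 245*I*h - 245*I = (h - 1)*(h - 7*I)*(h + 5*I)*(h + 7*I)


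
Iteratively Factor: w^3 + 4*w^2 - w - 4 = (w + 4)*(w^2 - 1) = (w + 1)*(w + 4)*(w - 1)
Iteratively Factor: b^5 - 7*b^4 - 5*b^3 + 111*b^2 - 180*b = (b - 3)*(b^4 - 4*b^3 - 17*b^2 + 60*b) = b*(b - 3)*(b^3 - 4*b^2 - 17*b + 60) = b*(b - 3)^2*(b^2 - b - 20) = b*(b - 3)^2*(b + 4)*(b - 5)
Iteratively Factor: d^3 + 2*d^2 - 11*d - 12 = (d - 3)*(d^2 + 5*d + 4) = (d - 3)*(d + 4)*(d + 1)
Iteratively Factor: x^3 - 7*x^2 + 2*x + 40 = (x - 5)*(x^2 - 2*x - 8) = (x - 5)*(x - 4)*(x + 2)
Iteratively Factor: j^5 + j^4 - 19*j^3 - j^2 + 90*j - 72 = (j + 3)*(j^4 - 2*j^3 - 13*j^2 + 38*j - 24) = (j + 3)*(j + 4)*(j^3 - 6*j^2 + 11*j - 6) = (j - 1)*(j + 3)*(j + 4)*(j^2 - 5*j + 6) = (j - 2)*(j - 1)*(j + 3)*(j + 4)*(j - 3)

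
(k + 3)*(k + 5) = k^2 + 8*k + 15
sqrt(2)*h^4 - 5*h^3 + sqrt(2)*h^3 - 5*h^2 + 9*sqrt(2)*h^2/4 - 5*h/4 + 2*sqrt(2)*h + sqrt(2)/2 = (h + 1/2)*(h - 2*sqrt(2))*(h - sqrt(2)/2)*(sqrt(2)*h + sqrt(2)/2)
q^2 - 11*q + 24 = (q - 8)*(q - 3)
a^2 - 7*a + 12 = (a - 4)*(a - 3)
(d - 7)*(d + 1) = d^2 - 6*d - 7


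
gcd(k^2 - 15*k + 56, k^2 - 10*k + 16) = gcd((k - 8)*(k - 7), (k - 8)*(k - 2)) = k - 8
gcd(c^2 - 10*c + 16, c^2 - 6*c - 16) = c - 8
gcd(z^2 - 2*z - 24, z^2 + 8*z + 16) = z + 4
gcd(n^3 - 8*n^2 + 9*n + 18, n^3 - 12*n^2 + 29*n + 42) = n^2 - 5*n - 6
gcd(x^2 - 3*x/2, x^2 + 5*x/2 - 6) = x - 3/2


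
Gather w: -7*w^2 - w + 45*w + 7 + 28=-7*w^2 + 44*w + 35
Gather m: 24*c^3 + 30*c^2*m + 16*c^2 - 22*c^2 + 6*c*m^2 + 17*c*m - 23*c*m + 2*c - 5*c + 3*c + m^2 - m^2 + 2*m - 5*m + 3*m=24*c^3 - 6*c^2 + 6*c*m^2 + m*(30*c^2 - 6*c)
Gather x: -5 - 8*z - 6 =-8*z - 11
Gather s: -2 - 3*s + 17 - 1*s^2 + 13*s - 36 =-s^2 + 10*s - 21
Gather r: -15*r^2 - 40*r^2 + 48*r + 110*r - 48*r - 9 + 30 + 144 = -55*r^2 + 110*r + 165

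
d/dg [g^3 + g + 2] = 3*g^2 + 1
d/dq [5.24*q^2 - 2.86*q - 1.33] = 10.48*q - 2.86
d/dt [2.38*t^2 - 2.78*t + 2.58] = 4.76*t - 2.78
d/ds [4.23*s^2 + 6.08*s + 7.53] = 8.46*s + 6.08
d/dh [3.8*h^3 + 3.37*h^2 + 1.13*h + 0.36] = 11.4*h^2 + 6.74*h + 1.13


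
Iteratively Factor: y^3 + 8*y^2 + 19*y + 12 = (y + 3)*(y^2 + 5*y + 4) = (y + 3)*(y + 4)*(y + 1)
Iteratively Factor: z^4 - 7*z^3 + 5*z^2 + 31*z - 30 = (z + 2)*(z^3 - 9*z^2 + 23*z - 15) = (z - 5)*(z + 2)*(z^2 - 4*z + 3) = (z - 5)*(z - 3)*(z + 2)*(z - 1)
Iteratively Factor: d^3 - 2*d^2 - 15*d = (d)*(d^2 - 2*d - 15) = d*(d - 5)*(d + 3)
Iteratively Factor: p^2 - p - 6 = (p - 3)*(p + 2)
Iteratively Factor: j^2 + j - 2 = (j + 2)*(j - 1)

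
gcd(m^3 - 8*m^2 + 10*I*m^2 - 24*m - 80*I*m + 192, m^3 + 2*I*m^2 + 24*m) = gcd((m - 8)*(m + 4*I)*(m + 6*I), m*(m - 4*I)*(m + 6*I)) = m + 6*I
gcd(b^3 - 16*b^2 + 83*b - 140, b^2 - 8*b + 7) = b - 7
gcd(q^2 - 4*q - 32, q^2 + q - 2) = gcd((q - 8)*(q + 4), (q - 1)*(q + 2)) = 1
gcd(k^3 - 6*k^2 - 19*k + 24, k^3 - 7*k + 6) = k^2 + 2*k - 3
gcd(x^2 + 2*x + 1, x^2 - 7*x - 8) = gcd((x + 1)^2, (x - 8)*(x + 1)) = x + 1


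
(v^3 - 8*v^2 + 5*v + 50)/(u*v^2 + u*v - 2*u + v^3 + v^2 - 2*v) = (v^2 - 10*v + 25)/(u*v - u + v^2 - v)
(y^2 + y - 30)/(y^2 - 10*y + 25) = (y + 6)/(y - 5)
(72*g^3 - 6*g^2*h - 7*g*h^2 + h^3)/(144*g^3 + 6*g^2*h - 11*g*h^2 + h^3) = (4*g - h)/(8*g - h)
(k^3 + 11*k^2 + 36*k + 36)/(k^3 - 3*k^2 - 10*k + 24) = (k^2 + 8*k + 12)/(k^2 - 6*k + 8)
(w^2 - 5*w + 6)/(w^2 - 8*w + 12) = (w - 3)/(w - 6)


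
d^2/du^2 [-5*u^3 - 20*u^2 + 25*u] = -30*u - 40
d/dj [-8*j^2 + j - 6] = 1 - 16*j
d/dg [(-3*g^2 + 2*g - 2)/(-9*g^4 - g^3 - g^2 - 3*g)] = (-54*g^5 + 51*g^4 - 68*g^3 + 5*g^2 - 4*g - 6)/(g^2*(81*g^6 + 18*g^5 + 19*g^4 + 56*g^3 + 7*g^2 + 6*g + 9))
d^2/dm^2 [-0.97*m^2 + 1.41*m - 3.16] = -1.94000000000000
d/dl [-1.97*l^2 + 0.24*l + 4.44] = 0.24 - 3.94*l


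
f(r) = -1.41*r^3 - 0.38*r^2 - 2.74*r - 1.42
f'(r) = -4.23*r^2 - 0.76*r - 2.74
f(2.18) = -23.81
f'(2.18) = -24.50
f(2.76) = -41.52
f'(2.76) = -37.06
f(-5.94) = 296.96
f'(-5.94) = -147.48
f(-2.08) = 15.32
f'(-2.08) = -19.46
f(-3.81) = 81.49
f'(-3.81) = -61.25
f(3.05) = -53.32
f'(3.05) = -44.41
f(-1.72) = 9.34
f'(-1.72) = -13.95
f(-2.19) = 17.57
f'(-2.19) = -21.36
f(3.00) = -51.13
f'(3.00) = -43.09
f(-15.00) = 4712.93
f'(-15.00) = -943.09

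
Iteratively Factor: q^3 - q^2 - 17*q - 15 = (q + 1)*(q^2 - 2*q - 15) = (q - 5)*(q + 1)*(q + 3)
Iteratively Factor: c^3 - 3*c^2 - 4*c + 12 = (c - 3)*(c^2 - 4) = (c - 3)*(c - 2)*(c + 2)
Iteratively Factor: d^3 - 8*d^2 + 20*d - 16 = (d - 4)*(d^2 - 4*d + 4) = (d - 4)*(d - 2)*(d - 2)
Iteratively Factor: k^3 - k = (k)*(k^2 - 1) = k*(k - 1)*(k + 1)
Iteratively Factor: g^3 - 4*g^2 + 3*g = (g - 3)*(g^2 - g) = g*(g - 3)*(g - 1)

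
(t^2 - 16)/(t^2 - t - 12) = (t + 4)/(t + 3)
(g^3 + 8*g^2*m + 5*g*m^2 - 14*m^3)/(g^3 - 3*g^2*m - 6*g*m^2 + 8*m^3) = (g + 7*m)/(g - 4*m)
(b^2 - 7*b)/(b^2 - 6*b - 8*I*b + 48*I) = b*(b - 7)/(b^2 - 6*b - 8*I*b + 48*I)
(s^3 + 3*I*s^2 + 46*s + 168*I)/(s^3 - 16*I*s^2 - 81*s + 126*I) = (s^2 + 10*I*s - 24)/(s^2 - 9*I*s - 18)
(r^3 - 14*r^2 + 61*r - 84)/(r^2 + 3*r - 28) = (r^2 - 10*r + 21)/(r + 7)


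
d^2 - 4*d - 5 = (d - 5)*(d + 1)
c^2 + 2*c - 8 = (c - 2)*(c + 4)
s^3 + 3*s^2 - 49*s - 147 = (s - 7)*(s + 3)*(s + 7)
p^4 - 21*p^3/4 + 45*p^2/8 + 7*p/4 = p*(p - 7/2)*(p - 2)*(p + 1/4)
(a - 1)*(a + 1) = a^2 - 1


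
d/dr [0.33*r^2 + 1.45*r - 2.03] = 0.66*r + 1.45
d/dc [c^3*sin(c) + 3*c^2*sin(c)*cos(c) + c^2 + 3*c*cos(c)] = c^3*cos(c) + 3*c^2*sin(c) + 3*c^2*cos(2*c) - 3*c*sin(c) + 3*c*sin(2*c) + 2*c + 3*cos(c)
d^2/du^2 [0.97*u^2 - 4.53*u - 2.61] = 1.94000000000000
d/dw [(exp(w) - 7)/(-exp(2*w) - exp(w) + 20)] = ((exp(w) - 7)*(2*exp(w) + 1) - exp(2*w) - exp(w) + 20)*exp(w)/(exp(2*w) + exp(w) - 20)^2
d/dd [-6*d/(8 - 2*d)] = -12/(d - 4)^2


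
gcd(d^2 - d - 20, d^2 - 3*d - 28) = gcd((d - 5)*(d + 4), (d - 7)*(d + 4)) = d + 4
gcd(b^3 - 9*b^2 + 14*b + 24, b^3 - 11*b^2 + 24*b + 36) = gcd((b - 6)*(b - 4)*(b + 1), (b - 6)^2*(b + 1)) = b^2 - 5*b - 6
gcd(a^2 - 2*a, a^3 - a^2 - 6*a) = a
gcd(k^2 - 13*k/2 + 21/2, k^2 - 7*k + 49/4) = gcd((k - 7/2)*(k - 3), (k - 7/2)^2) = k - 7/2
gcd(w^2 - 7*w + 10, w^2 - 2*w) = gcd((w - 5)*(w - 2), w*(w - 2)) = w - 2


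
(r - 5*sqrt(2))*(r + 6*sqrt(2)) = r^2 + sqrt(2)*r - 60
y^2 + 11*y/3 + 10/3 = (y + 5/3)*(y + 2)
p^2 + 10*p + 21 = (p + 3)*(p + 7)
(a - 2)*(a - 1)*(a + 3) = a^3 - 7*a + 6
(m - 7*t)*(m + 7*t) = m^2 - 49*t^2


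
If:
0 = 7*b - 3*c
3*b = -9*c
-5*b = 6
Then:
No Solution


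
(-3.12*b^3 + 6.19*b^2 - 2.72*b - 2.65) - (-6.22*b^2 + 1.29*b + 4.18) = -3.12*b^3 + 12.41*b^2 - 4.01*b - 6.83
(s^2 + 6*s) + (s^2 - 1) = 2*s^2 + 6*s - 1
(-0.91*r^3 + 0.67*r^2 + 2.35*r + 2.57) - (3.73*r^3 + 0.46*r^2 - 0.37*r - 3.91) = -4.64*r^3 + 0.21*r^2 + 2.72*r + 6.48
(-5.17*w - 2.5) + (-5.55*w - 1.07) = -10.72*w - 3.57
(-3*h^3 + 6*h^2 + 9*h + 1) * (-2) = 6*h^3 - 12*h^2 - 18*h - 2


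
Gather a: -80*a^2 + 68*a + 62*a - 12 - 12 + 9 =-80*a^2 + 130*a - 15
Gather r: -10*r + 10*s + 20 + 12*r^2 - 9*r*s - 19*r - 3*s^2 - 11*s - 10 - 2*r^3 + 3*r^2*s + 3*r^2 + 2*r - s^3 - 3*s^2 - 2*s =-2*r^3 + r^2*(3*s + 15) + r*(-9*s - 27) - s^3 - 6*s^2 - 3*s + 10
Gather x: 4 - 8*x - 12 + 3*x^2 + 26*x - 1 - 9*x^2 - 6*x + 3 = -6*x^2 + 12*x - 6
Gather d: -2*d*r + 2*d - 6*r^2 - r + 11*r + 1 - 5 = d*(2 - 2*r) - 6*r^2 + 10*r - 4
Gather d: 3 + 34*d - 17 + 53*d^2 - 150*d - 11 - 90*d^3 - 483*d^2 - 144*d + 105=-90*d^3 - 430*d^2 - 260*d + 80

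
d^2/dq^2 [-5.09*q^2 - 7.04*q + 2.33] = -10.1800000000000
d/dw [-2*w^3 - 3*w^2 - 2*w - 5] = -6*w^2 - 6*w - 2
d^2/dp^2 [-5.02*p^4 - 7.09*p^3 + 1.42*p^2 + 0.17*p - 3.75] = -60.24*p^2 - 42.54*p + 2.84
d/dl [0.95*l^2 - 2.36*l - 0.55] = 1.9*l - 2.36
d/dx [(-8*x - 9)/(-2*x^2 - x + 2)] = (16*x^2 + 8*x - (4*x + 1)*(8*x + 9) - 16)/(2*x^2 + x - 2)^2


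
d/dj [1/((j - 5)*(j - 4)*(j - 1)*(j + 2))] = 2*(-2*j^3 + 12*j^2 - 9*j - 19)/(j^8 - 16*j^7 + 82*j^6 - 68*j^5 - 607*j^4 + 1324*j^3 + 724*j^2 - 3040*j + 1600)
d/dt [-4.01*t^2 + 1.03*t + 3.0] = 1.03 - 8.02*t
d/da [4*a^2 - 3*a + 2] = 8*a - 3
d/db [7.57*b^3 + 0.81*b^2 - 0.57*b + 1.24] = 22.71*b^2 + 1.62*b - 0.57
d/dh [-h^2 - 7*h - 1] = -2*h - 7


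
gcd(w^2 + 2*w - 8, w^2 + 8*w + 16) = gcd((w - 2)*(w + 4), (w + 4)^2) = w + 4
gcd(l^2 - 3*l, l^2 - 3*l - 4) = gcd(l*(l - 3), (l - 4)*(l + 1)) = 1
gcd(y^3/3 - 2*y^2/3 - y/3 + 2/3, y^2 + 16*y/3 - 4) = 1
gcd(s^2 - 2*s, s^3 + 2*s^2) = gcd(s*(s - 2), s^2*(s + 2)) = s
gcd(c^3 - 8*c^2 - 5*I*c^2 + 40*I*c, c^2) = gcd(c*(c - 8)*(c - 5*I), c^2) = c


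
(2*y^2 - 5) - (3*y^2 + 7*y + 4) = -y^2 - 7*y - 9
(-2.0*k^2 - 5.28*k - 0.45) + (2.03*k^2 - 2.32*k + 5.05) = 0.0299999999999998*k^2 - 7.6*k + 4.6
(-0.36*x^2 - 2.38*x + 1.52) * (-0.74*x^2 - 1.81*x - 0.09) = 0.2664*x^4 + 2.4128*x^3 + 3.2154*x^2 - 2.537*x - 0.1368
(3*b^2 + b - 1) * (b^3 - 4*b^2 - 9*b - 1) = 3*b^5 - 11*b^4 - 32*b^3 - 8*b^2 + 8*b + 1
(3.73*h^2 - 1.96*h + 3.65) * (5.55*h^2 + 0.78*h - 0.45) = 20.7015*h^4 - 7.9686*h^3 + 17.0502*h^2 + 3.729*h - 1.6425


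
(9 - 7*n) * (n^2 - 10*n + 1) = -7*n^3 + 79*n^2 - 97*n + 9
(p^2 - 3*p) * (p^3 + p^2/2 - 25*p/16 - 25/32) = p^5 - 5*p^4/2 - 49*p^3/16 + 125*p^2/32 + 75*p/32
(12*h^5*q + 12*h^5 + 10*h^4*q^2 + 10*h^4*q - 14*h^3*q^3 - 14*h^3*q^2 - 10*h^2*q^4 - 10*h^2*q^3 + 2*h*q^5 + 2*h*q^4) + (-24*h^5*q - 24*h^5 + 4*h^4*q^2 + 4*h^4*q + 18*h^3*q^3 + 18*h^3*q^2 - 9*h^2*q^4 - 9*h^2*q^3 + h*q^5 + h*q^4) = -12*h^5*q - 12*h^5 + 14*h^4*q^2 + 14*h^4*q + 4*h^3*q^3 + 4*h^3*q^2 - 19*h^2*q^4 - 19*h^2*q^3 + 3*h*q^5 + 3*h*q^4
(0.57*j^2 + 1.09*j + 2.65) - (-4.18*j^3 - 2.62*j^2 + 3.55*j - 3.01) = 4.18*j^3 + 3.19*j^2 - 2.46*j + 5.66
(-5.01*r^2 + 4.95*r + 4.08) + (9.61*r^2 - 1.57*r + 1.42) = 4.6*r^2 + 3.38*r + 5.5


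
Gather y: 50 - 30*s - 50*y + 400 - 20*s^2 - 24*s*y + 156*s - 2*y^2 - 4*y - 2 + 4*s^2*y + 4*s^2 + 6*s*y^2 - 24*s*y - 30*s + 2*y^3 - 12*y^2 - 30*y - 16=-16*s^2 + 96*s + 2*y^3 + y^2*(6*s - 14) + y*(4*s^2 - 48*s - 84) + 432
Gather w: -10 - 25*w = -25*w - 10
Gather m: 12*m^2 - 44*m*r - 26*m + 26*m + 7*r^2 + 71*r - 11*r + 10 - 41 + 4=12*m^2 - 44*m*r + 7*r^2 + 60*r - 27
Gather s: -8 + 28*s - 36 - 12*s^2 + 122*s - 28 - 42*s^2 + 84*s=-54*s^2 + 234*s - 72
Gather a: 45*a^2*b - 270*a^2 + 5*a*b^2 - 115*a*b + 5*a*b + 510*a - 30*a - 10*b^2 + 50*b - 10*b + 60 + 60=a^2*(45*b - 270) + a*(5*b^2 - 110*b + 480) - 10*b^2 + 40*b + 120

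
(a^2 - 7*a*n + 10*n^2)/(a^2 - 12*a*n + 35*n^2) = (a - 2*n)/(a - 7*n)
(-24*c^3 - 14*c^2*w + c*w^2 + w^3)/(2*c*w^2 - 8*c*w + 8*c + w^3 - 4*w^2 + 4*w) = (-12*c^2 - c*w + w^2)/(w^2 - 4*w + 4)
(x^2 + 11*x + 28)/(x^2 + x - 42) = (x + 4)/(x - 6)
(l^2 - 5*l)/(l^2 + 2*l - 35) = l/(l + 7)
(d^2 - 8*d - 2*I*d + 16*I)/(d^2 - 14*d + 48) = (d - 2*I)/(d - 6)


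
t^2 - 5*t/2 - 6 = (t - 4)*(t + 3/2)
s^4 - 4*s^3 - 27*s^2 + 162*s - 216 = (s - 4)*(s - 3)^2*(s + 6)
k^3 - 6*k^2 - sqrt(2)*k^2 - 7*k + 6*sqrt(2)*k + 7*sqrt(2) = (k - 7)*(k + 1)*(k - sqrt(2))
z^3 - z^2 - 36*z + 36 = (z - 6)*(z - 1)*(z + 6)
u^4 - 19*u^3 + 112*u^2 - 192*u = u*(u - 8)^2*(u - 3)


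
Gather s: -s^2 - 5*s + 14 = -s^2 - 5*s + 14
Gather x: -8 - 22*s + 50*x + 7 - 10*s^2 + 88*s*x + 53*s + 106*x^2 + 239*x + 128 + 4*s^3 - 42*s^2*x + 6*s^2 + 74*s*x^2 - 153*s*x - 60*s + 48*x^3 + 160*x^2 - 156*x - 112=4*s^3 - 4*s^2 - 29*s + 48*x^3 + x^2*(74*s + 266) + x*(-42*s^2 - 65*s + 133) + 15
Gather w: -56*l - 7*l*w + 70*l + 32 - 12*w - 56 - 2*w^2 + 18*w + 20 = 14*l - 2*w^2 + w*(6 - 7*l) - 4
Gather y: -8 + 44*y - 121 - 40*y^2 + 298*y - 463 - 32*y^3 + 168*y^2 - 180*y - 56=-32*y^3 + 128*y^2 + 162*y - 648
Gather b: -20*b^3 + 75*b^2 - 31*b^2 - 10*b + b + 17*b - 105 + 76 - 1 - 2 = -20*b^3 + 44*b^2 + 8*b - 32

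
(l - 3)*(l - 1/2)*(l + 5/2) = l^3 - l^2 - 29*l/4 + 15/4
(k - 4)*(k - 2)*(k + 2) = k^3 - 4*k^2 - 4*k + 16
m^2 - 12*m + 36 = (m - 6)^2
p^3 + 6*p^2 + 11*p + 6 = (p + 1)*(p + 2)*(p + 3)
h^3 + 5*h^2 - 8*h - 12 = (h - 2)*(h + 1)*(h + 6)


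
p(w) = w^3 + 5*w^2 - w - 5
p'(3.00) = 56.00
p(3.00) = 64.00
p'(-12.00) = 311.00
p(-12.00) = -1001.00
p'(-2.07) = -8.85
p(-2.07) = 9.62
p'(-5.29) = 30.05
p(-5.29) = -7.83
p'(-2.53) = -7.10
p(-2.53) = 13.34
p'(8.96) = 329.44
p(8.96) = 1106.77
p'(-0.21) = -2.97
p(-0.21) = -4.58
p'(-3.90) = 5.63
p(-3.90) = 15.63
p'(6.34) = 182.99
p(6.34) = 444.48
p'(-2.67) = -6.31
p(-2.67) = 14.28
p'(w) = 3*w^2 + 10*w - 1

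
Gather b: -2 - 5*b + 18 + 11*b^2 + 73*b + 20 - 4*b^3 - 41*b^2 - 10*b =-4*b^3 - 30*b^2 + 58*b + 36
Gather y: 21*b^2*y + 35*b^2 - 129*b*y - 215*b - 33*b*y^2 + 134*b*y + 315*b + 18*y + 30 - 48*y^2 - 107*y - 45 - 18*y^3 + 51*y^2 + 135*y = 35*b^2 + 100*b - 18*y^3 + y^2*(3 - 33*b) + y*(21*b^2 + 5*b + 46) - 15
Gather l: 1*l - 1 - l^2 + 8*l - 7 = -l^2 + 9*l - 8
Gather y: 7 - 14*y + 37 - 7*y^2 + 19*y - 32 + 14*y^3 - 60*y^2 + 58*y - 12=14*y^3 - 67*y^2 + 63*y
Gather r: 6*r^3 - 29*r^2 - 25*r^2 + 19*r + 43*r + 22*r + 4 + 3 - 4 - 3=6*r^3 - 54*r^2 + 84*r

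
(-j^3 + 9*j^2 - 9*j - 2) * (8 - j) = j^4 - 17*j^3 + 81*j^2 - 70*j - 16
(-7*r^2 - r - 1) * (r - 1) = -7*r^3 + 6*r^2 + 1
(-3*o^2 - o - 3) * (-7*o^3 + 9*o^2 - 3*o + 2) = 21*o^5 - 20*o^4 + 21*o^3 - 30*o^2 + 7*o - 6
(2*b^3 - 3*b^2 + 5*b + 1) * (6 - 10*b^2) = -20*b^5 + 30*b^4 - 38*b^3 - 28*b^2 + 30*b + 6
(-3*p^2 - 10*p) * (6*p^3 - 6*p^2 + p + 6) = -18*p^5 - 42*p^4 + 57*p^3 - 28*p^2 - 60*p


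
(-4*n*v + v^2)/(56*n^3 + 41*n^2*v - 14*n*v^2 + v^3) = v*(-4*n + v)/(56*n^3 + 41*n^2*v - 14*n*v^2 + v^3)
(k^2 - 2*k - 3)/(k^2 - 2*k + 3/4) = 4*(k^2 - 2*k - 3)/(4*k^2 - 8*k + 3)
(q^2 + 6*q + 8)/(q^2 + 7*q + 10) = (q + 4)/(q + 5)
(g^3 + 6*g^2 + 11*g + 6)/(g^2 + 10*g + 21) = (g^2 + 3*g + 2)/(g + 7)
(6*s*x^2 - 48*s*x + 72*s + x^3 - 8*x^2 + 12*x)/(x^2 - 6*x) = 6*s - 12*s/x + x - 2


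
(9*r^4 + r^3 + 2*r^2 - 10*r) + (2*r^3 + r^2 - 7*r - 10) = 9*r^4 + 3*r^3 + 3*r^2 - 17*r - 10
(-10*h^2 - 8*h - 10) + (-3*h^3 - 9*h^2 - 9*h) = -3*h^3 - 19*h^2 - 17*h - 10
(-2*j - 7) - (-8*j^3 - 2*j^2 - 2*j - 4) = 8*j^3 + 2*j^2 - 3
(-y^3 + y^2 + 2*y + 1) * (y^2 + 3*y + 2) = -y^5 - 2*y^4 + 3*y^3 + 9*y^2 + 7*y + 2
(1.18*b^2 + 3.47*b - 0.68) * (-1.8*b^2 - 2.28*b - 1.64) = -2.124*b^4 - 8.9364*b^3 - 8.6228*b^2 - 4.1404*b + 1.1152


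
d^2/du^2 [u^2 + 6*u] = 2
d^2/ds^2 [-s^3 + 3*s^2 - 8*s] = 6 - 6*s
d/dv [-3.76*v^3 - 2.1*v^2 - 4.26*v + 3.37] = -11.28*v^2 - 4.2*v - 4.26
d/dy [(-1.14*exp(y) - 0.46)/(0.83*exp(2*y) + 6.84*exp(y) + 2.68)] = (0.9462*exp(2*y) + 0.7636*exp(y) + 0.0911999999999997)*exp(y)/(0.6889*exp(4*y) + 11.3544*exp(3*y) + 51.2344*exp(2*y) + 36.6624*exp(y) + 7.1824)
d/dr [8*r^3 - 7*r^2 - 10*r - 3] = 24*r^2 - 14*r - 10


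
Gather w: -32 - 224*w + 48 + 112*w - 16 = -112*w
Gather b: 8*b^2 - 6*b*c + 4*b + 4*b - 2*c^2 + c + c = 8*b^2 + b*(8 - 6*c) - 2*c^2 + 2*c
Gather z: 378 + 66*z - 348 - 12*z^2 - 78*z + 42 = -12*z^2 - 12*z + 72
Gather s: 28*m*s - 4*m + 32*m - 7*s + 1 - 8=28*m + s*(28*m - 7) - 7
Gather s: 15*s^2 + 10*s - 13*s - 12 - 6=15*s^2 - 3*s - 18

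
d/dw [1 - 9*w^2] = -18*w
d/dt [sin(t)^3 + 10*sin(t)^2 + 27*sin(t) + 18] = (3*sin(t)^2 + 20*sin(t) + 27)*cos(t)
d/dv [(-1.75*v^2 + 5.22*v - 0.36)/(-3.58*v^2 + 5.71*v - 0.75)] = (8.6951*v^2 + 0.0474000000000032*v - 1.8594)/(12.8164*v^4 - 40.8836*v^3 + 37.9741*v^2 - 8.565*v + 0.5625)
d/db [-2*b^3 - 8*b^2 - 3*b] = -6*b^2 - 16*b - 3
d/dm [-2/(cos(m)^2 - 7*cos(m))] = 2*(7 - 2*cos(m))*sin(m)/((cos(m) - 7)^2*cos(m)^2)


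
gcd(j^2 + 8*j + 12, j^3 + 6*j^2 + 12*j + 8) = j + 2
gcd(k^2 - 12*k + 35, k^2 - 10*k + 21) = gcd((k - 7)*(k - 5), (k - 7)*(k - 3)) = k - 7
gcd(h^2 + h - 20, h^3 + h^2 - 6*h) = 1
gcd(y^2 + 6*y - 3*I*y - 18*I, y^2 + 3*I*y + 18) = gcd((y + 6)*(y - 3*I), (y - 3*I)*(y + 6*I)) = y - 3*I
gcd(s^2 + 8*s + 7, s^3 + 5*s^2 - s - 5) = s + 1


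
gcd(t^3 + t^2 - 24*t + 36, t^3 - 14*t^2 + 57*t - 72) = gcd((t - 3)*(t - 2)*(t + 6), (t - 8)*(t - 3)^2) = t - 3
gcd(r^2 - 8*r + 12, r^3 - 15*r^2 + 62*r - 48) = r - 6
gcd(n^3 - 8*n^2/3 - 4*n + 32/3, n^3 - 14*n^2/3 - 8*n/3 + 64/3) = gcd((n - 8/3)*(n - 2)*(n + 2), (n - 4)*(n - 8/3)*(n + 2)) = n^2 - 2*n/3 - 16/3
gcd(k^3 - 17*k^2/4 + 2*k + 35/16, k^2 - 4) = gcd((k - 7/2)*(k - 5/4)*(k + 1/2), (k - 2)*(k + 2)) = 1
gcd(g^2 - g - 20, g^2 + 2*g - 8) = g + 4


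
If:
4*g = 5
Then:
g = 5/4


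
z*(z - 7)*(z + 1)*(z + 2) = z^4 - 4*z^3 - 19*z^2 - 14*z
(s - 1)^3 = s^3 - 3*s^2 + 3*s - 1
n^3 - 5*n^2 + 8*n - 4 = (n - 2)^2*(n - 1)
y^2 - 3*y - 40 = (y - 8)*(y + 5)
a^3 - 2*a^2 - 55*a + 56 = (a - 8)*(a - 1)*(a + 7)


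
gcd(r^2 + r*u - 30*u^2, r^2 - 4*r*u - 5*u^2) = r - 5*u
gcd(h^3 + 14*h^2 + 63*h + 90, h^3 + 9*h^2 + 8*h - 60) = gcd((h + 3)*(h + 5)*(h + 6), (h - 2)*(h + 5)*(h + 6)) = h^2 + 11*h + 30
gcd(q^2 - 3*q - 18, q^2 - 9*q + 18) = q - 6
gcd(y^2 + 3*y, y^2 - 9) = y + 3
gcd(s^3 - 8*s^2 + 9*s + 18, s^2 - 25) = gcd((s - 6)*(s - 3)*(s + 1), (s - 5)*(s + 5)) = 1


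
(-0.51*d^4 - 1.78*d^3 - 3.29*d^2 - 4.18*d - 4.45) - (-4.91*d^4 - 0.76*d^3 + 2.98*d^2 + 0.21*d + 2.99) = 4.4*d^4 - 1.02*d^3 - 6.27*d^2 - 4.39*d - 7.44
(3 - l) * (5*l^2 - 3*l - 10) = -5*l^3 + 18*l^2 + l - 30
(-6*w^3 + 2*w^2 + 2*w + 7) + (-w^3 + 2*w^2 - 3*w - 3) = -7*w^3 + 4*w^2 - w + 4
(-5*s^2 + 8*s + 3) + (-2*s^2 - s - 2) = -7*s^2 + 7*s + 1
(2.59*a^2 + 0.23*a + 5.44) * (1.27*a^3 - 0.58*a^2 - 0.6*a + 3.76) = 3.2893*a^5 - 1.2101*a^4 + 5.2214*a^3 + 6.4452*a^2 - 2.3992*a + 20.4544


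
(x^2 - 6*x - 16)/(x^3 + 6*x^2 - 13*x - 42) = (x - 8)/(x^2 + 4*x - 21)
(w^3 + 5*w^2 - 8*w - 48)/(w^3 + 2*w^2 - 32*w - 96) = (w - 3)/(w - 6)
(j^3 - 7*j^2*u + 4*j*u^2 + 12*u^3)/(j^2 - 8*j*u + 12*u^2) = j + u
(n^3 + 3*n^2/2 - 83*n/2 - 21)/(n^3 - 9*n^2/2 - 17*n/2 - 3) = (n + 7)/(n + 1)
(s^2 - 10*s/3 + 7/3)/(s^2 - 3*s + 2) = (s - 7/3)/(s - 2)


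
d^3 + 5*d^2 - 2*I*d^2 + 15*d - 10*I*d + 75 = (d + 5)*(d - 5*I)*(d + 3*I)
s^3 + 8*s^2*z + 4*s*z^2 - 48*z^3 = (s - 2*z)*(s + 4*z)*(s + 6*z)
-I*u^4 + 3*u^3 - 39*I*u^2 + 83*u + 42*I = (u - 6*I)*(u + I)*(u + 7*I)*(-I*u + 1)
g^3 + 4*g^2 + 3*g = g*(g + 1)*(g + 3)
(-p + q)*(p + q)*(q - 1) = -p^2*q + p^2 + q^3 - q^2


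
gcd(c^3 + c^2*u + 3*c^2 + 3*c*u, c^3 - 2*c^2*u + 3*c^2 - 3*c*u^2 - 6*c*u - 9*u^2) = c^2 + c*u + 3*c + 3*u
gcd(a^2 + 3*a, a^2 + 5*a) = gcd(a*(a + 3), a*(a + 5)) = a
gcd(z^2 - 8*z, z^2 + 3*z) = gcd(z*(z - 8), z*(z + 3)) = z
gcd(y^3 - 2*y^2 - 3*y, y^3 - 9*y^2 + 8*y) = y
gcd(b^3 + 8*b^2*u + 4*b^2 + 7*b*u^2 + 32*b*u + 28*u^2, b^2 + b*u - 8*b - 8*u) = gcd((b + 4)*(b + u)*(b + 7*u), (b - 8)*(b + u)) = b + u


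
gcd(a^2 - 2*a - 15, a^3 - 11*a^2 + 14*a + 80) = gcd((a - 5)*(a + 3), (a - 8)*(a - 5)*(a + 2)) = a - 5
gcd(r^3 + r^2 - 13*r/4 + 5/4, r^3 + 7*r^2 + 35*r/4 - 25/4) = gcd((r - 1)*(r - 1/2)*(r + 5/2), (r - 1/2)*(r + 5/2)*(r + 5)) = r^2 + 2*r - 5/4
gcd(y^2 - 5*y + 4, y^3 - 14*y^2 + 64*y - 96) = y - 4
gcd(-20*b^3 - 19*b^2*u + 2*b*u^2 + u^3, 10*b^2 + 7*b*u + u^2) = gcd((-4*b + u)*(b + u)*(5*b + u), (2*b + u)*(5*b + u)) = 5*b + u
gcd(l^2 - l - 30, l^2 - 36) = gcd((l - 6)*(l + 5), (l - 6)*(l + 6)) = l - 6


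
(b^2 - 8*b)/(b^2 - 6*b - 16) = b/(b + 2)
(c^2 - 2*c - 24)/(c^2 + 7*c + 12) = (c - 6)/(c + 3)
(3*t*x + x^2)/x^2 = (3*t + x)/x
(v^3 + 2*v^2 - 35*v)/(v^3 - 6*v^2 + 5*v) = (v + 7)/(v - 1)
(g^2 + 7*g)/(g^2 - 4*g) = (g + 7)/(g - 4)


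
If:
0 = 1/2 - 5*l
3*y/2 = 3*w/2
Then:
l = 1/10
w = y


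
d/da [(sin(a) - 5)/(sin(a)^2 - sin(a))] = (-cos(a) + 10/tan(a) - 5*cos(a)/sin(a)^2)/(sin(a) - 1)^2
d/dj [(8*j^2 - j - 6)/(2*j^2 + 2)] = (j^2 + 28*j - 1)/(2*(j^4 + 2*j^2 + 1))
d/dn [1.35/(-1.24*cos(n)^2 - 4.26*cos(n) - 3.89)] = -(3.348*cos(n) + 5.751)*sin(n)/(1.24*cos(n)^2 + 4.26*cos(n) + 3.89)^2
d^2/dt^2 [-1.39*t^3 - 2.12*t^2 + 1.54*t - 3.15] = -8.34*t - 4.24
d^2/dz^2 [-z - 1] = 0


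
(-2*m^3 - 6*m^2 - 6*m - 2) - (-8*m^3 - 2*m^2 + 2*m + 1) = 6*m^3 - 4*m^2 - 8*m - 3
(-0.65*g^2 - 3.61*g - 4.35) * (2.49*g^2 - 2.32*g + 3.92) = -1.6185*g^4 - 7.4809*g^3 - 5.0043*g^2 - 4.0592*g - 17.052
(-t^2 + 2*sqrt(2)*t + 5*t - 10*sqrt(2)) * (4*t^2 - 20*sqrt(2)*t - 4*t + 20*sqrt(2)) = -4*t^4 + 24*t^3 + 28*sqrt(2)*t^3 - 168*sqrt(2)*t^2 - 100*t^2 + 140*sqrt(2)*t + 480*t - 400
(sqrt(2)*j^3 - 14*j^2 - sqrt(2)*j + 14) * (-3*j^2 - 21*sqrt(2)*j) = -3*sqrt(2)*j^5 + 297*sqrt(2)*j^3 - 294*sqrt(2)*j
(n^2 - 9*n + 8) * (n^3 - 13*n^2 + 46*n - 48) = n^5 - 22*n^4 + 171*n^3 - 566*n^2 + 800*n - 384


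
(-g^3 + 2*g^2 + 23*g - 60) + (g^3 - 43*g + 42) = 2*g^2 - 20*g - 18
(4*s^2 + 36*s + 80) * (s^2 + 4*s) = 4*s^4 + 52*s^3 + 224*s^2 + 320*s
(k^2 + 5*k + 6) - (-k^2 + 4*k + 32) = 2*k^2 + k - 26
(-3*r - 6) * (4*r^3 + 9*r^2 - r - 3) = -12*r^4 - 51*r^3 - 51*r^2 + 15*r + 18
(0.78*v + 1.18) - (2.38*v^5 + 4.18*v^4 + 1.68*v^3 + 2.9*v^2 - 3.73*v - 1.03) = -2.38*v^5 - 4.18*v^4 - 1.68*v^3 - 2.9*v^2 + 4.51*v + 2.21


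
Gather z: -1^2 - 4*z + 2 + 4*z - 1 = 0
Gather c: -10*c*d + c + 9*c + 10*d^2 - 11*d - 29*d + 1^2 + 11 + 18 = c*(10 - 10*d) + 10*d^2 - 40*d + 30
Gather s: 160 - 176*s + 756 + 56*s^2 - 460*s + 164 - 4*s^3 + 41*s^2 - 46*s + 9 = -4*s^3 + 97*s^2 - 682*s + 1089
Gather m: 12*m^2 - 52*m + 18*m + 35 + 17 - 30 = 12*m^2 - 34*m + 22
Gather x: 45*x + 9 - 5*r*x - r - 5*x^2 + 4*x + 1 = -r - 5*x^2 + x*(49 - 5*r) + 10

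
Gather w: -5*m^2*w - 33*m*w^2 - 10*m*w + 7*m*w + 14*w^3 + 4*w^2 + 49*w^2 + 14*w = 14*w^3 + w^2*(53 - 33*m) + w*(-5*m^2 - 3*m + 14)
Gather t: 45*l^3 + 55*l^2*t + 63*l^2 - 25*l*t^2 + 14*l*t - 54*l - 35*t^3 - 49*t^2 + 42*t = 45*l^3 + 63*l^2 - 54*l - 35*t^3 + t^2*(-25*l - 49) + t*(55*l^2 + 14*l + 42)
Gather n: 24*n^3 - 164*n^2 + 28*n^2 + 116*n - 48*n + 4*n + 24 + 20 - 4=24*n^3 - 136*n^2 + 72*n + 40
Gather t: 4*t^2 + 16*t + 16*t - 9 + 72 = 4*t^2 + 32*t + 63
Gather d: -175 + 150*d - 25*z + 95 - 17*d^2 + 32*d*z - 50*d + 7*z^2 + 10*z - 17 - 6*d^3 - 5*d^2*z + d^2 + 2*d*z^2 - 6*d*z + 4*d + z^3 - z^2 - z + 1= -6*d^3 + d^2*(-5*z - 16) + d*(2*z^2 + 26*z + 104) + z^3 + 6*z^2 - 16*z - 96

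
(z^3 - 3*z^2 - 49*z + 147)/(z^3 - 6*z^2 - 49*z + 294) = (z - 3)/(z - 6)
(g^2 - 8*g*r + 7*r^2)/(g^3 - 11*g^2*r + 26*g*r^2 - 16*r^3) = (g - 7*r)/(g^2 - 10*g*r + 16*r^2)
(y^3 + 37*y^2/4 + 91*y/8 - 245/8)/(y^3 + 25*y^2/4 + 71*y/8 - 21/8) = (4*y^2 + 23*y - 35)/(4*y^2 + 11*y - 3)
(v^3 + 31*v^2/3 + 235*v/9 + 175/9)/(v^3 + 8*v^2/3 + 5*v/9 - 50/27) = 3*(v + 7)/(3*v - 2)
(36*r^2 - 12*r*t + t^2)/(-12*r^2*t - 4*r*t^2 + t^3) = (-6*r + t)/(t*(2*r + t))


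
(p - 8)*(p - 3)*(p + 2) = p^3 - 9*p^2 + 2*p + 48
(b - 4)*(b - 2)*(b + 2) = b^3 - 4*b^2 - 4*b + 16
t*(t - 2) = t^2 - 2*t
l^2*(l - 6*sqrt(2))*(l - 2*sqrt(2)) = l^4 - 8*sqrt(2)*l^3 + 24*l^2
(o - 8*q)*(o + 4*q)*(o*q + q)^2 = o^4*q^2 - 4*o^3*q^3 + 2*o^3*q^2 - 32*o^2*q^4 - 8*o^2*q^3 + o^2*q^2 - 64*o*q^4 - 4*o*q^3 - 32*q^4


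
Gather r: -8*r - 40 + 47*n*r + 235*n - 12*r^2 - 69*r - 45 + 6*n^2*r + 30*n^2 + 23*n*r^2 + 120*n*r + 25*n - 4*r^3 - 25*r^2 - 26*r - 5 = 30*n^2 + 260*n - 4*r^3 + r^2*(23*n - 37) + r*(6*n^2 + 167*n - 103) - 90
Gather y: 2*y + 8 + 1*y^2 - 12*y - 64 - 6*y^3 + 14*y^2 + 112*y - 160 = -6*y^3 + 15*y^2 + 102*y - 216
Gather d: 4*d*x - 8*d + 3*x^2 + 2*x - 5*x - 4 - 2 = d*(4*x - 8) + 3*x^2 - 3*x - 6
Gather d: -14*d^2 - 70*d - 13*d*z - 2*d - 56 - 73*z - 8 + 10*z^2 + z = -14*d^2 + d*(-13*z - 72) + 10*z^2 - 72*z - 64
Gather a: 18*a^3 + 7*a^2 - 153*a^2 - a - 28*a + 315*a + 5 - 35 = 18*a^3 - 146*a^2 + 286*a - 30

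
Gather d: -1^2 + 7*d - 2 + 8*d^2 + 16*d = 8*d^2 + 23*d - 3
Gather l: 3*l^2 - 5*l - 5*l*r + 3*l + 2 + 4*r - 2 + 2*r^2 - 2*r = 3*l^2 + l*(-5*r - 2) + 2*r^2 + 2*r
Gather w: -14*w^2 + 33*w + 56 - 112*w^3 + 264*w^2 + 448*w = -112*w^3 + 250*w^2 + 481*w + 56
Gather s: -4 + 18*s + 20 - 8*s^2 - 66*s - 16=-8*s^2 - 48*s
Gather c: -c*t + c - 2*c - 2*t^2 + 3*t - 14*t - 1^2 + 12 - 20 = c*(-t - 1) - 2*t^2 - 11*t - 9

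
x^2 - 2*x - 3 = (x - 3)*(x + 1)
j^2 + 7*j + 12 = (j + 3)*(j + 4)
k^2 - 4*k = k*(k - 4)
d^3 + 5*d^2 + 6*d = d*(d + 2)*(d + 3)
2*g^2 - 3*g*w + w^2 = (-2*g + w)*(-g + w)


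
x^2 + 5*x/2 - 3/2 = (x - 1/2)*(x + 3)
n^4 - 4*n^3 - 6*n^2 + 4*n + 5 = (n - 5)*(n - 1)*(n + 1)^2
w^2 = w^2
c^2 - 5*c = c*(c - 5)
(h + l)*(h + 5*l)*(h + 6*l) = h^3 + 12*h^2*l + 41*h*l^2 + 30*l^3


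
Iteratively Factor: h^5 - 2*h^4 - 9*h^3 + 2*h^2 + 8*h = (h)*(h^4 - 2*h^3 - 9*h^2 + 2*h + 8) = h*(h - 4)*(h^3 + 2*h^2 - h - 2) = h*(h - 4)*(h + 2)*(h^2 - 1) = h*(h - 4)*(h - 1)*(h + 2)*(h + 1)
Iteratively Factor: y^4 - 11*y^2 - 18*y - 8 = (y + 2)*(y^3 - 2*y^2 - 7*y - 4) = (y - 4)*(y + 2)*(y^2 + 2*y + 1) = (y - 4)*(y + 1)*(y + 2)*(y + 1)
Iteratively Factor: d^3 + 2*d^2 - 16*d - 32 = (d + 2)*(d^2 - 16) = (d - 4)*(d + 2)*(d + 4)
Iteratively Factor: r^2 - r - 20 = (r - 5)*(r + 4)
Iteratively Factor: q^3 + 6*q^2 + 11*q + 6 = (q + 1)*(q^2 + 5*q + 6) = (q + 1)*(q + 2)*(q + 3)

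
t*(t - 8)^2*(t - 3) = t^4 - 19*t^3 + 112*t^2 - 192*t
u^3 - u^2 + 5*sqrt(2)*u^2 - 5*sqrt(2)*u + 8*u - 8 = (u - 1)*(u + sqrt(2))*(u + 4*sqrt(2))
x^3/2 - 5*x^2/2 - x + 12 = (x/2 + 1)*(x - 4)*(x - 3)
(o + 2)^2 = o^2 + 4*o + 4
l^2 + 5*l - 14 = (l - 2)*(l + 7)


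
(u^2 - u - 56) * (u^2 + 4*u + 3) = u^4 + 3*u^3 - 57*u^2 - 227*u - 168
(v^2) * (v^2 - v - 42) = v^4 - v^3 - 42*v^2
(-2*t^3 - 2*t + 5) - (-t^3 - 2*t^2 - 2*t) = -t^3 + 2*t^2 + 5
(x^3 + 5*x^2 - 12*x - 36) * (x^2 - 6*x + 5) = x^5 - x^4 - 37*x^3 + 61*x^2 + 156*x - 180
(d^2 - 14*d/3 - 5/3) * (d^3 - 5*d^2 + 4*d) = d^5 - 29*d^4/3 + 77*d^3/3 - 31*d^2/3 - 20*d/3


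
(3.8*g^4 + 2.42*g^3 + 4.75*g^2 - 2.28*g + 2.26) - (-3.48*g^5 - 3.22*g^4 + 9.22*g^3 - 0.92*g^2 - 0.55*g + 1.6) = 3.48*g^5 + 7.02*g^4 - 6.8*g^3 + 5.67*g^2 - 1.73*g + 0.66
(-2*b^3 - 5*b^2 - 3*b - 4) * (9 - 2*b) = 4*b^4 - 8*b^3 - 39*b^2 - 19*b - 36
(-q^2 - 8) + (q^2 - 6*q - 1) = -6*q - 9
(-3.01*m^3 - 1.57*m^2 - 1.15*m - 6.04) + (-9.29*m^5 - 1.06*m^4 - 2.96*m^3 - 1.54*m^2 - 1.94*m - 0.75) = -9.29*m^5 - 1.06*m^4 - 5.97*m^3 - 3.11*m^2 - 3.09*m - 6.79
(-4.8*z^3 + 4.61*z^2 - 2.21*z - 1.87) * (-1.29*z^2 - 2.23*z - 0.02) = 6.192*z^5 + 4.7571*z^4 - 7.3334*z^3 + 7.2484*z^2 + 4.2143*z + 0.0374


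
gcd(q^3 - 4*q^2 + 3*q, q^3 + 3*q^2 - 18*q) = q^2 - 3*q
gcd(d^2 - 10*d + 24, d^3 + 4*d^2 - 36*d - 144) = d - 6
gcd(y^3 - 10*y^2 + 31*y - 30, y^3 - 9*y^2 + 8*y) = 1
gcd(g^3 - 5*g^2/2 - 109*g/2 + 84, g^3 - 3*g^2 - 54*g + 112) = g^2 - g - 56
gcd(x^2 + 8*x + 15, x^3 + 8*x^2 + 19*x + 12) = x + 3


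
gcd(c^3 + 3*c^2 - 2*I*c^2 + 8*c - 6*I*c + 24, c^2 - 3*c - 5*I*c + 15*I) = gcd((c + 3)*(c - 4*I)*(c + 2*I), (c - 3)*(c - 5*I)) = 1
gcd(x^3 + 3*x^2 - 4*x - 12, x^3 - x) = 1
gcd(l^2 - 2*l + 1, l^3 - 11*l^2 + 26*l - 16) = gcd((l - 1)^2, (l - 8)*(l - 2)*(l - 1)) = l - 1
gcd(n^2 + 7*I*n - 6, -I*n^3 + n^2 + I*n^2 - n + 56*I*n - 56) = n + I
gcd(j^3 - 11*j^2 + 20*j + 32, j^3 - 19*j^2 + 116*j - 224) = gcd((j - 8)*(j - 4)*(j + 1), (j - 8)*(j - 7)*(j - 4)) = j^2 - 12*j + 32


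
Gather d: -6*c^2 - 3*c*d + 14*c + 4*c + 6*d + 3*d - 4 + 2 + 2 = -6*c^2 + 18*c + d*(9 - 3*c)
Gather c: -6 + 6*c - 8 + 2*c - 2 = 8*c - 16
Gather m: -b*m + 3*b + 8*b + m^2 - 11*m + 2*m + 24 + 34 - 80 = 11*b + m^2 + m*(-b - 9) - 22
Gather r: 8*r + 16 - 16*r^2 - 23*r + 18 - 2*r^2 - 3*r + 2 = -18*r^2 - 18*r + 36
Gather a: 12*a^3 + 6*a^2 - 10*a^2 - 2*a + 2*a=12*a^3 - 4*a^2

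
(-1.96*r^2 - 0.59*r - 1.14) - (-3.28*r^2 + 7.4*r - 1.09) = 1.32*r^2 - 7.99*r - 0.0499999999999998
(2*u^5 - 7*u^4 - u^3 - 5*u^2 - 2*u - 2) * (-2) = -4*u^5 + 14*u^4 + 2*u^3 + 10*u^2 + 4*u + 4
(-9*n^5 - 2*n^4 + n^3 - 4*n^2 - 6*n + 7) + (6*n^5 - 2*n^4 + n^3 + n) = -3*n^5 - 4*n^4 + 2*n^3 - 4*n^2 - 5*n + 7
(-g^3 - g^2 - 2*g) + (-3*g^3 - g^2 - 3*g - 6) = -4*g^3 - 2*g^2 - 5*g - 6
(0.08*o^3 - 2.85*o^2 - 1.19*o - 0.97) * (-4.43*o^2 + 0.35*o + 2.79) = -0.3544*o^5 + 12.6535*o^4 + 4.4974*o^3 - 4.0709*o^2 - 3.6596*o - 2.7063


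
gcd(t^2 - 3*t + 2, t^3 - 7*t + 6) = t^2 - 3*t + 2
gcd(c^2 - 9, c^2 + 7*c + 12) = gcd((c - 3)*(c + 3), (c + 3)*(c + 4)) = c + 3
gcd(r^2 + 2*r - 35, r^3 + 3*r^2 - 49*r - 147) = r + 7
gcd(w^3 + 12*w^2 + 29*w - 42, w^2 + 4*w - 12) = w + 6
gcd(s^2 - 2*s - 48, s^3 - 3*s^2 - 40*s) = s - 8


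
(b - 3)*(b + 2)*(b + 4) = b^3 + 3*b^2 - 10*b - 24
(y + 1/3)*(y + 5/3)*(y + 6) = y^3 + 8*y^2 + 113*y/9 + 10/3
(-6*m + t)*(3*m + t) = -18*m^2 - 3*m*t + t^2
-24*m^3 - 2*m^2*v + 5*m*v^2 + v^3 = (-2*m + v)*(3*m + v)*(4*m + v)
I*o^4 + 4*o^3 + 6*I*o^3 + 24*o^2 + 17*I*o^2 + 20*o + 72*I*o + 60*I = (o + 5)*(o - 6*I)*(o + 2*I)*(I*o + I)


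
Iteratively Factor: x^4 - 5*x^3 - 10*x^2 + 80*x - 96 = (x - 4)*(x^3 - x^2 - 14*x + 24) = (x - 4)*(x - 2)*(x^2 + x - 12) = (x - 4)*(x - 2)*(x + 4)*(x - 3)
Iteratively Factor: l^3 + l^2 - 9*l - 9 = (l + 3)*(l^2 - 2*l - 3) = (l + 1)*(l + 3)*(l - 3)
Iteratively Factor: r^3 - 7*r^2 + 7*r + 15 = (r - 3)*(r^2 - 4*r - 5) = (r - 3)*(r + 1)*(r - 5)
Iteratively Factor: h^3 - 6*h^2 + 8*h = (h)*(h^2 - 6*h + 8) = h*(h - 2)*(h - 4)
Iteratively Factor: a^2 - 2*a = (a - 2)*(a)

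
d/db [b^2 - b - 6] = 2*b - 1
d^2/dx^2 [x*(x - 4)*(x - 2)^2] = 12*x^2 - 48*x + 40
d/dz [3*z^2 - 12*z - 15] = 6*z - 12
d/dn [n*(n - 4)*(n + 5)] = 3*n^2 + 2*n - 20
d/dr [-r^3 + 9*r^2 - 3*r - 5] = -3*r^2 + 18*r - 3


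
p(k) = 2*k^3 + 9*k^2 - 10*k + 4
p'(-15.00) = 1070.00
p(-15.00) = -4571.00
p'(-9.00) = 314.00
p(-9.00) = -635.00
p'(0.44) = -0.92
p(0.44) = 1.51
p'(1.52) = 31.22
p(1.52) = 16.62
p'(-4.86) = 44.24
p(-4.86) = 35.59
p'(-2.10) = -21.34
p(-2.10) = 46.17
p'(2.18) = 57.75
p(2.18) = 45.69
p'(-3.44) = -0.92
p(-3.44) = 63.49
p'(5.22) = 247.45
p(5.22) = 481.51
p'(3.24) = 111.31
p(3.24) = 134.10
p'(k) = 6*k^2 + 18*k - 10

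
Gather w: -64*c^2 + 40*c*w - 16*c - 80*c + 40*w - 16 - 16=-64*c^2 - 96*c + w*(40*c + 40) - 32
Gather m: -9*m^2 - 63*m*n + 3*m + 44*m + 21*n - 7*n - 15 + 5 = -9*m^2 + m*(47 - 63*n) + 14*n - 10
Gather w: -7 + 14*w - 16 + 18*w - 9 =32*w - 32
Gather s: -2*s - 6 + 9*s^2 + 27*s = 9*s^2 + 25*s - 6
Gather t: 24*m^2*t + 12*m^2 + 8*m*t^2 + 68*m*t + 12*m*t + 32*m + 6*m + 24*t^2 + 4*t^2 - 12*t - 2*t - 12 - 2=12*m^2 + 38*m + t^2*(8*m + 28) + t*(24*m^2 + 80*m - 14) - 14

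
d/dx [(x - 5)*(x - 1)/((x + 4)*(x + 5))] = 15*(x^2 + 2*x - 11)/(x^4 + 18*x^3 + 121*x^2 + 360*x + 400)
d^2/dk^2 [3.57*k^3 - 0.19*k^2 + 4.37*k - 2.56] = 21.42*k - 0.38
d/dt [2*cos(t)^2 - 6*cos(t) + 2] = 2*(3 - 2*cos(t))*sin(t)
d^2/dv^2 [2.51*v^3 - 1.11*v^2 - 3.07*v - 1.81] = 15.06*v - 2.22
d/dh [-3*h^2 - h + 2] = -6*h - 1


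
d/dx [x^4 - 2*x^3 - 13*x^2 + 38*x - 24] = 4*x^3 - 6*x^2 - 26*x + 38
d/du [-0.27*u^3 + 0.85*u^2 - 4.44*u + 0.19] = -0.81*u^2 + 1.7*u - 4.44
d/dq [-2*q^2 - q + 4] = -4*q - 1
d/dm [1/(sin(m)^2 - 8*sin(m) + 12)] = 2*(4 - sin(m))*cos(m)/(sin(m)^2 - 8*sin(m) + 12)^2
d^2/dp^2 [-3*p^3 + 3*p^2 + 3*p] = 6 - 18*p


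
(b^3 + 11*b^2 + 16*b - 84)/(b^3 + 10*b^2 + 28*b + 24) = (b^2 + 5*b - 14)/(b^2 + 4*b + 4)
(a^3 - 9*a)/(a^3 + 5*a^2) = (a^2 - 9)/(a*(a + 5))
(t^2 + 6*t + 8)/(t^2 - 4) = (t + 4)/(t - 2)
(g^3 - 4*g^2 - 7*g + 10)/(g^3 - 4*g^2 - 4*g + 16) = (g^2 - 6*g + 5)/(g^2 - 6*g + 8)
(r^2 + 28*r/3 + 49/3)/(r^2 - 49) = (r + 7/3)/(r - 7)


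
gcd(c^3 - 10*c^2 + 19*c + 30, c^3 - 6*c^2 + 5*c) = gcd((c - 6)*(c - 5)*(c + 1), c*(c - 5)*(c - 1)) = c - 5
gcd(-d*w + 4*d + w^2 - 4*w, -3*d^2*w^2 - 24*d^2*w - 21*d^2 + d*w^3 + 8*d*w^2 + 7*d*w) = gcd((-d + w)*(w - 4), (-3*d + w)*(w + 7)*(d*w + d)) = 1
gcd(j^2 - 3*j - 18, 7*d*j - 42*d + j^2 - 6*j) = j - 6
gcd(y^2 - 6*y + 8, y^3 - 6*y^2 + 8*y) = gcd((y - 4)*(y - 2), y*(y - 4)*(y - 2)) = y^2 - 6*y + 8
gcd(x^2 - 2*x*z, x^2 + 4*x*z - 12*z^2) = x - 2*z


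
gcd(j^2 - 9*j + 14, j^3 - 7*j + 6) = j - 2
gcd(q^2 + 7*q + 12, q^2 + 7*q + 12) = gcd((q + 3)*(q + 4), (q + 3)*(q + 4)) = q^2 + 7*q + 12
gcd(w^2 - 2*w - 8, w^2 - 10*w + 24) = w - 4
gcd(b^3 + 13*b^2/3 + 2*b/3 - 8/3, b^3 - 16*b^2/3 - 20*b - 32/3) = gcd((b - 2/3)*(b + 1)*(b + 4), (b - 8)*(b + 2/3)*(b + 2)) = 1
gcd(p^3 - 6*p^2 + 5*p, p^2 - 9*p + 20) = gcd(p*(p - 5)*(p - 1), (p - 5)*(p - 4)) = p - 5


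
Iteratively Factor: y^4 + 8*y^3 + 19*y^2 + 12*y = (y + 4)*(y^3 + 4*y^2 + 3*y) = y*(y + 4)*(y^2 + 4*y + 3) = y*(y + 3)*(y + 4)*(y + 1)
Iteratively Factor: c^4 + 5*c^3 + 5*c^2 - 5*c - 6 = (c - 1)*(c^3 + 6*c^2 + 11*c + 6) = (c - 1)*(c + 2)*(c^2 + 4*c + 3) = (c - 1)*(c + 1)*(c + 2)*(c + 3)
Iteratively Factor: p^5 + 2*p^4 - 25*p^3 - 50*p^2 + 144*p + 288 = (p - 3)*(p^4 + 5*p^3 - 10*p^2 - 80*p - 96) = (p - 3)*(p + 2)*(p^3 + 3*p^2 - 16*p - 48) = (p - 3)*(p + 2)*(p + 3)*(p^2 - 16) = (p - 3)*(p + 2)*(p + 3)*(p + 4)*(p - 4)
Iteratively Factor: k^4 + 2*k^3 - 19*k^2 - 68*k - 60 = (k + 3)*(k^3 - k^2 - 16*k - 20) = (k + 2)*(k + 3)*(k^2 - 3*k - 10) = (k + 2)^2*(k + 3)*(k - 5)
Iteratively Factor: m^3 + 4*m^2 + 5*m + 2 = (m + 1)*(m^2 + 3*m + 2) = (m + 1)*(m + 2)*(m + 1)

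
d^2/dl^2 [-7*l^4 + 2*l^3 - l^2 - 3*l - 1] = -84*l^2 + 12*l - 2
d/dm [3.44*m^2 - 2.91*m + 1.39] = 6.88*m - 2.91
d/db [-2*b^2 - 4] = -4*b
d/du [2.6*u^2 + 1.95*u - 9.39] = 5.2*u + 1.95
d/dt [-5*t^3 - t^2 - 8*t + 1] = -15*t^2 - 2*t - 8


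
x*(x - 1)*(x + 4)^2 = x^4 + 7*x^3 + 8*x^2 - 16*x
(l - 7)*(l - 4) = l^2 - 11*l + 28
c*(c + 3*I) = c^2 + 3*I*c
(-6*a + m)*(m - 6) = -6*a*m + 36*a + m^2 - 6*m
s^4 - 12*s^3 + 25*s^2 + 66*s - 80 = (s - 8)*(s - 5)*(s - 1)*(s + 2)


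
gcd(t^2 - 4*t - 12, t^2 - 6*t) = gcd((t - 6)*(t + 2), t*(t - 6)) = t - 6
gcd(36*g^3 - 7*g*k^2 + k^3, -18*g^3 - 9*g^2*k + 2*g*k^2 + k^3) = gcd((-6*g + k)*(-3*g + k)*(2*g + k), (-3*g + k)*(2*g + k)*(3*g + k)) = 6*g^2 + g*k - k^2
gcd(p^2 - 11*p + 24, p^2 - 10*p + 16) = p - 8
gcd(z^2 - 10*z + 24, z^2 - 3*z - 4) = z - 4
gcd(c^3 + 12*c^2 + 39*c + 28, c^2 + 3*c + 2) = c + 1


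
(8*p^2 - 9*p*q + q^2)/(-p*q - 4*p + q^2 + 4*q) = (-8*p + q)/(q + 4)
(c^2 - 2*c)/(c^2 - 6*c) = (c - 2)/(c - 6)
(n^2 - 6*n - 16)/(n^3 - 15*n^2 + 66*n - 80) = (n + 2)/(n^2 - 7*n + 10)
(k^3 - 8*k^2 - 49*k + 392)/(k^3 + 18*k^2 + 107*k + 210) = (k^2 - 15*k + 56)/(k^2 + 11*k + 30)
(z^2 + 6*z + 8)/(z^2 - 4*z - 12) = (z + 4)/(z - 6)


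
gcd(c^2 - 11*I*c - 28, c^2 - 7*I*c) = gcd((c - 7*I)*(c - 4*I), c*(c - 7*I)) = c - 7*I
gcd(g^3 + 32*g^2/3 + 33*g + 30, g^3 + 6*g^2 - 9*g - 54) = g^2 + 9*g + 18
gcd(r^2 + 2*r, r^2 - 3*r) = r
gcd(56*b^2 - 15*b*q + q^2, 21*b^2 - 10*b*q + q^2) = -7*b + q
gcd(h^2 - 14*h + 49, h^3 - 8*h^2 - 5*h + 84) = h - 7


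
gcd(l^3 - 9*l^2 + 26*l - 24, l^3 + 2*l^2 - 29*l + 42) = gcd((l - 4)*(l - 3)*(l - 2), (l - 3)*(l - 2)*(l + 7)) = l^2 - 5*l + 6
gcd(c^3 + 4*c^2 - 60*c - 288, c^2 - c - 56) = c - 8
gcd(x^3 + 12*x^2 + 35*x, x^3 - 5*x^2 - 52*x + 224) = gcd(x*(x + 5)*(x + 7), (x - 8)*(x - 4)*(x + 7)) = x + 7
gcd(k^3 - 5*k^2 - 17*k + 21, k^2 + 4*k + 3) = k + 3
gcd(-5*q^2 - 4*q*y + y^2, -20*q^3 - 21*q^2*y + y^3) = -5*q^2 - 4*q*y + y^2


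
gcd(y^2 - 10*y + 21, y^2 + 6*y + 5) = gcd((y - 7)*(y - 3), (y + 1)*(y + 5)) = 1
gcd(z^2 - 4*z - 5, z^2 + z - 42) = 1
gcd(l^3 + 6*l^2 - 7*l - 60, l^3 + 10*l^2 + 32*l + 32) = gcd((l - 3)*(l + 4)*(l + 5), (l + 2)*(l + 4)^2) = l + 4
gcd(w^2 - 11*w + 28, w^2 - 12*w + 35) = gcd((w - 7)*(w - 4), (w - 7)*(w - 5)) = w - 7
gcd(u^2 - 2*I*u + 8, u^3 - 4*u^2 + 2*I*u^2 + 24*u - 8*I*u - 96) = u - 4*I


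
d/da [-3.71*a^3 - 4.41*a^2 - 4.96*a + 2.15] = -11.13*a^2 - 8.82*a - 4.96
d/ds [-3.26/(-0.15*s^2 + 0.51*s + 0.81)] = (1.6626 - 0.978*s)/(-0.15*s^2 + 0.51*s + 0.81)^2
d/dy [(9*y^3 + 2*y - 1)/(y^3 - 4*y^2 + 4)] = (-y*(3*y - 8)*(9*y^3 + 2*y - 1) + (27*y^2 + 2)*(y^3 - 4*y^2 + 4))/(y^3 - 4*y^2 + 4)^2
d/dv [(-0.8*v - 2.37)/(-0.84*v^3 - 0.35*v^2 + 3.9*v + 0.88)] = (-1.344*v^3 - 6.2524*v^2 - 1.659*v + 8.539)/(0.7056*v^6 + 0.588*v^5 - 6.4295*v^4 - 4.2084*v^3 + 14.594*v^2 + 6.864*v + 0.7744)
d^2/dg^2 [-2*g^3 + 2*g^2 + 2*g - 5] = 4 - 12*g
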